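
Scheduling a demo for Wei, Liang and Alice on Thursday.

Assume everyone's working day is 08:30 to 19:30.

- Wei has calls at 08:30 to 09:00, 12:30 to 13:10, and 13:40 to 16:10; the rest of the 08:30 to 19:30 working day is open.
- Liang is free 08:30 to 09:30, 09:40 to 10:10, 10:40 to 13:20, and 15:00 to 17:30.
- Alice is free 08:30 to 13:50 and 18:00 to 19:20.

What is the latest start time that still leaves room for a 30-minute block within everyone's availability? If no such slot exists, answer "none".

Wei free within 08:30–19:30: 09:00–12:30, 13:10–13:40, 16:10–19:30.
Wei ∩ Liang: 09:00–09:30, 09:40–10:10, 10:40–12:30, 13:10–13:20, 16:10–17:30.
Wei ∩ Liang ∩ Alice: 09:00–09:30, 09:40–10:10, 10:40–12:30, 13:10–13:20.
Windows ≥ 30 min: 09:00–09:30, 09:40–10:10, 10:40–12:30.
Latest start in the last window 10:40–12:30 is 12:30 − 30 min = 12:00.

12:00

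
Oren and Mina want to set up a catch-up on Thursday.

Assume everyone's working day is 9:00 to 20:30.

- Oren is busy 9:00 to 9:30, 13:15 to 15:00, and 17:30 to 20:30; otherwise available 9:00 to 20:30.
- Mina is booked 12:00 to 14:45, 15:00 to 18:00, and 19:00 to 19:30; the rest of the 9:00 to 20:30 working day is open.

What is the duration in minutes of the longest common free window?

Oren free within 09:00–20:30: 09:30–13:15, 15:00–17:30.
Mina free within 09:00–20:30: 09:00–12:00, 14:45–15:00, 18:00–19:00, 19:30–20:30.
Oren ∩ Mina: 09:30–12:00.
Single common window of 150 minutes.

150 minutes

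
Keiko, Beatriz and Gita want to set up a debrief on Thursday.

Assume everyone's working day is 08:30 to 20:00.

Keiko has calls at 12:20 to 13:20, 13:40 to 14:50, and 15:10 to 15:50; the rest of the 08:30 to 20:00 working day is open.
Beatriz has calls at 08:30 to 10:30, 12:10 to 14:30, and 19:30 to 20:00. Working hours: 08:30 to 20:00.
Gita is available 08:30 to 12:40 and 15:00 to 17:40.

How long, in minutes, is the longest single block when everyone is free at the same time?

Keiko free within 08:30–20:00: 08:30–12:20, 13:20–13:40, 14:50–15:10, 15:50–20:00.
Beatriz free within 08:30–20:00: 10:30–12:10, 14:30–19:30.
Keiko ∩ Beatriz: 10:30–12:10, 14:50–15:10, 15:50–19:30.
Keiko ∩ Beatriz ∩ Gita: 10:30–12:10, 15:00–15:10, 15:50–17:40.
Common window lengths: 100, 10, 110 min; longest is 110.

110 minutes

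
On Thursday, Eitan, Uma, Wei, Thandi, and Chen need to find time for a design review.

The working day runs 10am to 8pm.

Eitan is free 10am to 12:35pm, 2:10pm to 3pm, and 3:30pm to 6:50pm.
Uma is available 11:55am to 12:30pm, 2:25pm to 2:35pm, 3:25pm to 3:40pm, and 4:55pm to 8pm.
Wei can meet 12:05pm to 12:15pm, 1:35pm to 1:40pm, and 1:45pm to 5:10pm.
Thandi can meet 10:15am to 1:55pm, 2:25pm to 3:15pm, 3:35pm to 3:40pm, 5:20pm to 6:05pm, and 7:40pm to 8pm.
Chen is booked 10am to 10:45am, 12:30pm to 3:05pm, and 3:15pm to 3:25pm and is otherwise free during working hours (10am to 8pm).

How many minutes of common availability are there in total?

15 minutes

Chen free within 10:00–20:00: 10:45–12:30, 15:05–15:15, 15:25–20:00.
Eitan ∩ Uma: 11:55–12:30, 14:25–14:35, 15:30–15:40, 16:55–18:50.
Eitan ∩ Uma ∩ Wei: 12:05–12:15, 14:25–14:35, 15:30–15:40, 16:55–17:10.
Eitan ∩ Uma ∩ Wei ∩ Thandi: 12:05–12:15, 14:25–14:35, 15:35–15:40.
Eitan ∩ Uma ∩ Wei ∩ Thandi ∩ Chen: 12:05–12:15, 15:35–15:40.
Total common minutes: 10 + 5 = 15.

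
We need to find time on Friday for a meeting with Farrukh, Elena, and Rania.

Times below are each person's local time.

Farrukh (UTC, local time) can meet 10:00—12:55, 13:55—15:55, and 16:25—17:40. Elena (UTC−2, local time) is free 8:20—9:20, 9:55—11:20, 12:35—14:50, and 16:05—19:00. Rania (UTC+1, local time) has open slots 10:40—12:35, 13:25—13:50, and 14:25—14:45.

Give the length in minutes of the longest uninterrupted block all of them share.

Farrukh → UTC: 10:00–12:55, 13:55–15:55, 16:25–17:40.
Elena → UTC: 10:20–11:20, 11:55–13:20, 14:35–16:50, 18:05–21:00.
Rania → UTC: 09:40–11:35, 12:25–12:50, 13:25–13:45.
Farrukh ∩ Elena: 10:20–11:20, 11:55–12:55, 14:35–15:55, 16:25–16:50.
Farrukh ∩ Elena ∩ Rania: 10:20–11:20, 12:25–12:50.
Common window lengths: 60, 25 min; longest is 60.

60 minutes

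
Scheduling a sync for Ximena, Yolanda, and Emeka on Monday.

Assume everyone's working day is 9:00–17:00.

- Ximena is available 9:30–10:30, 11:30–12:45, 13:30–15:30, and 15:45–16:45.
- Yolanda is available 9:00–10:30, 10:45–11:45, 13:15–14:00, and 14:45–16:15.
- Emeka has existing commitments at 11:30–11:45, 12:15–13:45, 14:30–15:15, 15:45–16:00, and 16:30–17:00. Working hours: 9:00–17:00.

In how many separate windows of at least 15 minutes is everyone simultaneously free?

Emeka free within 09:00–17:00: 09:00–11:30, 11:45–12:15, 13:45–14:30, 15:15–15:45, 16:00–16:30.
Ximena ∩ Yolanda: 09:30–10:30, 11:30–11:45, 13:30–14:00, 14:45–15:30, 15:45–16:15.
Ximena ∩ Yolanda ∩ Emeka: 09:30–10:30, 13:45–14:00, 15:15–15:30, 16:00–16:15.
Windows ≥ 15 min: 09:30–10:30, 13:45–14:00, 15:15–15:30, 16:00–16:15.
That's 4 windows.

4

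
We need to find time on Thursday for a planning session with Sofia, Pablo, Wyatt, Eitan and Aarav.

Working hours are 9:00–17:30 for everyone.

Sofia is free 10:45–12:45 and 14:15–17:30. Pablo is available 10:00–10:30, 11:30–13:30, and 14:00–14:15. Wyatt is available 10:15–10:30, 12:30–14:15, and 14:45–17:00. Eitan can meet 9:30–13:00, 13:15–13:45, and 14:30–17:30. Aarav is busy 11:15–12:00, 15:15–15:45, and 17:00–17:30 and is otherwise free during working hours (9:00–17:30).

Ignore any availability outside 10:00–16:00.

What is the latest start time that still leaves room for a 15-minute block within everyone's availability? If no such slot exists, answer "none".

Aarav free within 09:00–17:30: 09:00–11:15, 12:00–15:15, 15:45–17:00.
Sofia ∩ Pablo: 11:30–12:45.
Sofia ∩ Pablo ∩ Wyatt: 12:30–12:45.
Sofia ∩ Pablo ∩ Wyatt ∩ Eitan: 12:30–12:45.
Sofia ∩ Pablo ∩ Wyatt ∩ Eitan ∩ Aarav: 12:30–12:45.
Restricted to 10:00–16:00: 12:30–12:45.
Windows ≥ 15 min: 12:30–12:45.
Latest start in the last window 12:30–12:45 is 12:45 − 15 min = 12:30.

12:30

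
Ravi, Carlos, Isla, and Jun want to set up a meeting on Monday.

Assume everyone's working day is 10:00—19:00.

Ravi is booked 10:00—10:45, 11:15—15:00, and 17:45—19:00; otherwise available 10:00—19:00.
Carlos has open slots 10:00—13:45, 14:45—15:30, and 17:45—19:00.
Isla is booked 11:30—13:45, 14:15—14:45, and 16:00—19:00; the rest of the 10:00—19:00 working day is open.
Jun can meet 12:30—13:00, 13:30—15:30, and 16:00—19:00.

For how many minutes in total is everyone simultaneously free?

Ravi free within 10:00–19:00: 10:45–11:15, 15:00–17:45.
Isla free within 10:00–19:00: 10:00–11:30, 13:45–14:15, 14:45–16:00.
Ravi ∩ Carlos: 10:45–11:15, 15:00–15:30.
Ravi ∩ Carlos ∩ Isla: 10:45–11:15, 15:00–15:30.
Ravi ∩ Carlos ∩ Isla ∩ Jun: 15:00–15:30.
Total common minutes: 30.

30 minutes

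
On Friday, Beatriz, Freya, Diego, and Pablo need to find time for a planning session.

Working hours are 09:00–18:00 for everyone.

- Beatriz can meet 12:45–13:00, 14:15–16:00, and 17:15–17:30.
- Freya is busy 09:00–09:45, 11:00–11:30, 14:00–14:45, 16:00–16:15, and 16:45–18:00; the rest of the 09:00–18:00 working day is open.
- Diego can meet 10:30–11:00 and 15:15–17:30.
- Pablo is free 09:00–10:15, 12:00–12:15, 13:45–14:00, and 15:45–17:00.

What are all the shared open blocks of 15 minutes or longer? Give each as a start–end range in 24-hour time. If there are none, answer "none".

Freya free within 09:00–18:00: 09:45–11:00, 11:30–14:00, 14:45–16:00, 16:15–16:45.
Beatriz ∩ Freya: 12:45–13:00, 14:45–16:00.
Beatriz ∩ Freya ∩ Diego: 15:15–16:00.
Beatriz ∩ Freya ∩ Diego ∩ Pablo: 15:45–16:00.
Windows ≥ 15 min: 15:45–16:00.

15:45–16:00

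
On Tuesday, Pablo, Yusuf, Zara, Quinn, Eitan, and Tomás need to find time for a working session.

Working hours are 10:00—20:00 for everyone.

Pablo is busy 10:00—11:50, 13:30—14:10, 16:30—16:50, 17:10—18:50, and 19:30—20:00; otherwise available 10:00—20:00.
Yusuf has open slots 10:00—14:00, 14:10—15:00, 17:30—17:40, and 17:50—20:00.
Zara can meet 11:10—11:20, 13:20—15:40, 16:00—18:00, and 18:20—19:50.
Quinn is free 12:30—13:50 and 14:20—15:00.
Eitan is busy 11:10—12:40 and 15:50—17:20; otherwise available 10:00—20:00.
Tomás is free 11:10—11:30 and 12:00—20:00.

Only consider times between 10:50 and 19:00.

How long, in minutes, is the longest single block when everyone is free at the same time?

Pablo free within 10:00–20:00: 11:50–13:30, 14:10–16:30, 16:50–17:10, 18:50–19:30.
Eitan free within 10:00–20:00: 10:00–11:10, 12:40–15:50, 17:20–20:00.
Pablo ∩ Yusuf: 11:50–13:30, 14:10–15:00, 18:50–19:30.
Pablo ∩ Yusuf ∩ Zara: 13:20–13:30, 14:10–15:00, 18:50–19:30.
Pablo ∩ Yusuf ∩ Zara ∩ Quinn: 13:20–13:30, 14:20–15:00.
Pablo ∩ Yusuf ∩ Zara ∩ Quinn ∩ Eitan: 13:20–13:30, 14:20–15:00.
Pablo ∩ Yusuf ∩ Zara ∩ Quinn ∩ Eitan ∩ Tomás: 13:20–13:30, 14:20–15:00.
Restricted to 10:50–19:00: 13:20–13:30, 14:20–15:00.
Common window lengths: 10, 40 min; longest is 40.

40 minutes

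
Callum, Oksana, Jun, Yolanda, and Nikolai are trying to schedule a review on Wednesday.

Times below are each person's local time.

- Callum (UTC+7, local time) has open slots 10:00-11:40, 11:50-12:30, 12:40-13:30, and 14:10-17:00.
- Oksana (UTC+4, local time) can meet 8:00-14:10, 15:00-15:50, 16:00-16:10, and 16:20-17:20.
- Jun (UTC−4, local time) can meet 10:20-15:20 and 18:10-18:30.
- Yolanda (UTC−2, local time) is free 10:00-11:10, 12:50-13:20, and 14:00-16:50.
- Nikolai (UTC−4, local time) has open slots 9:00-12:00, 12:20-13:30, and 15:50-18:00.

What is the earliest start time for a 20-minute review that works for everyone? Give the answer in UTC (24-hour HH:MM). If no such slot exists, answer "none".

none

Callum → UTC: 03:00–04:40, 04:50–05:30, 05:40–06:30, 07:10–10:00.
Oksana → UTC: 04:00–10:10, 11:00–11:50, 12:00–12:10, 12:20–13:20.
Jun → UTC: 14:20–19:20, 22:10–22:30.
Yolanda → UTC: 12:00–13:10, 14:50–15:20, 16:00–18:50.
Nikolai → UTC: 13:00–16:00, 16:20–17:30, 19:50–22:00.
Callum ∩ Oksana: 04:00–04:40, 04:50–05:30, 05:40–06:30, 07:10–10:00.
Callum ∩ Oksana ∩ Jun: (none).
Callum ∩ Oksana ∩ Jun ∩ Yolanda: (none).
Callum ∩ Oksana ∩ Jun ∩ Yolanda ∩ Nikolai: (none).
Windows ≥ 20 min: (none).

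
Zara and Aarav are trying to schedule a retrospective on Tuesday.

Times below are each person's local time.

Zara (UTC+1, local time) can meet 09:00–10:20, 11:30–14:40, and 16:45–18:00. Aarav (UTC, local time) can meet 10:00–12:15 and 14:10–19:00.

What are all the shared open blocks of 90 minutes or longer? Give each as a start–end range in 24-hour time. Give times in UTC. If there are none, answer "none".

10:30–12:15

Zara → UTC: 08:00–09:20, 10:30–13:40, 15:45–17:00.
Aarav → UTC: 10:00–12:15, 14:10–19:00.
Zara ∩ Aarav: 10:30–12:15, 15:45–17:00.
Windows ≥ 90 min: 10:30–12:15.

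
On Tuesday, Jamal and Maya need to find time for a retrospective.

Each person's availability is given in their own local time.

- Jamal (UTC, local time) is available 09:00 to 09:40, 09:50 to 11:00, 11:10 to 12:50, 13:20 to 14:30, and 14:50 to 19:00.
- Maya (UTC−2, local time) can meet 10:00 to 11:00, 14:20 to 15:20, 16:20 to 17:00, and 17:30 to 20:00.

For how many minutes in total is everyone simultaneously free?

150 minutes

Jamal → UTC: 09:00–09:40, 09:50–11:00, 11:10–12:50, 13:20–14:30, 14:50–19:00.
Maya → UTC: 12:00–13:00, 16:20–17:20, 18:20–19:00, 19:30–22:00.
Jamal ∩ Maya: 12:00–12:50, 16:20–17:20, 18:20–19:00.
Total common minutes: 50 + 60 + 40 = 150.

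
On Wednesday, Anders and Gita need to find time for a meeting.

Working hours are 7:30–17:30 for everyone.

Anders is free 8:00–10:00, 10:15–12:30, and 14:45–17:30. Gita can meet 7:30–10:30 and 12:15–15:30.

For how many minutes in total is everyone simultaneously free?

Anders ∩ Gita: 08:00–10:00, 10:15–10:30, 12:15–12:30, 14:45–15:30.
Total common minutes: 120 + 15 + 15 + 45 = 195.

195 minutes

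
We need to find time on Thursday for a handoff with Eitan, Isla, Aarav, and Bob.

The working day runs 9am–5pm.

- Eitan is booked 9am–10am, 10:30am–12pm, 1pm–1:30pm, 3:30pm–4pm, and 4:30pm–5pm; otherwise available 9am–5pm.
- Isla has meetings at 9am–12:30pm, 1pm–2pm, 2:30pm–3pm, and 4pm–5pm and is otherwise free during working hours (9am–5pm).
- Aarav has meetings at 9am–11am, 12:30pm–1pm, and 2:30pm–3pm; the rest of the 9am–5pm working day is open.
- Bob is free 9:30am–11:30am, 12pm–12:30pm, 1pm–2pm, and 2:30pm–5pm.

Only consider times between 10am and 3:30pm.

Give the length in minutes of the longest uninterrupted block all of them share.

30 minutes

Eitan free within 09:00–17:00: 10:00–10:30, 12:00–13:00, 13:30–15:30, 16:00–16:30.
Isla free within 09:00–17:00: 12:30–13:00, 14:00–14:30, 15:00–16:00.
Aarav free within 09:00–17:00: 11:00–12:30, 13:00–14:30, 15:00–17:00.
Eitan ∩ Isla: 12:30–13:00, 14:00–14:30, 15:00–15:30.
Eitan ∩ Isla ∩ Aarav: 14:00–14:30, 15:00–15:30.
Eitan ∩ Isla ∩ Aarav ∩ Bob: 15:00–15:30.
Restricted to 10:00–15:30: 15:00–15:30.
Single common window of 30 minutes.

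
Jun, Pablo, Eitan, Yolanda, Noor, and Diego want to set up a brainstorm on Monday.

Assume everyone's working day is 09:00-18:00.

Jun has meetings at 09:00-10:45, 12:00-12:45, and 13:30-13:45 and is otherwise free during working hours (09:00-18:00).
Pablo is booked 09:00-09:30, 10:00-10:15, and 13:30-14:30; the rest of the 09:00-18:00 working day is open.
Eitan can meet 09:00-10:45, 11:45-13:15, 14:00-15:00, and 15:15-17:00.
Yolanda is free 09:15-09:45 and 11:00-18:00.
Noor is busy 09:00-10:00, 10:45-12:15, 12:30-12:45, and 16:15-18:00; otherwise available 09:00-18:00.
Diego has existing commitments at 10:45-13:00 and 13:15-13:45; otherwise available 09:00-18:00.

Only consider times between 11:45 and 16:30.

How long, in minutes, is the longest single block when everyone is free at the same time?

60 minutes

Jun free within 09:00–18:00: 10:45–12:00, 12:45–13:30, 13:45–18:00.
Pablo free within 09:00–18:00: 09:30–10:00, 10:15–13:30, 14:30–18:00.
Noor free within 09:00–18:00: 10:00–10:45, 12:15–12:30, 12:45–16:15.
Diego free within 09:00–18:00: 09:00–10:45, 13:00–13:15, 13:45–18:00.
Jun ∩ Pablo: 10:45–12:00, 12:45–13:30, 14:30–18:00.
Jun ∩ Pablo ∩ Eitan: 11:45–12:00, 12:45–13:15, 14:30–15:00, 15:15–17:00.
Jun ∩ Pablo ∩ Eitan ∩ Yolanda: 11:45–12:00, 12:45–13:15, 14:30–15:00, 15:15–17:00.
Jun ∩ Pablo ∩ Eitan ∩ Yolanda ∩ Noor: 12:45–13:15, 14:30–15:00, 15:15–16:15.
Jun ∩ Pablo ∩ Eitan ∩ Yolanda ∩ Noor ∩ Diego: 13:00–13:15, 14:30–15:00, 15:15–16:15.
Restricted to 11:45–16:30: 13:00–13:15, 14:30–15:00, 15:15–16:15.
Common window lengths: 15, 30, 60 min; longest is 60.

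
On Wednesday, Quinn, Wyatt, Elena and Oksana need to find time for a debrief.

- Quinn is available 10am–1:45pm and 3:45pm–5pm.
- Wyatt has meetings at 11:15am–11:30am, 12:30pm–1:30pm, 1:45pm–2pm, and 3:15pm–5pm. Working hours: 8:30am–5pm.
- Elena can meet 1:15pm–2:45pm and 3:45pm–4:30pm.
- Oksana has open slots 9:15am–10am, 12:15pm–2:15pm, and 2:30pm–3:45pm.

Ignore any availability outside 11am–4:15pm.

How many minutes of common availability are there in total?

Wyatt free within 08:30–17:00: 08:30–11:15, 11:30–12:30, 13:30–13:45, 14:00–15:15.
Quinn ∩ Wyatt: 10:00–11:15, 11:30–12:30, 13:30–13:45.
Quinn ∩ Wyatt ∩ Elena: 13:30–13:45.
Quinn ∩ Wyatt ∩ Elena ∩ Oksana: 13:30–13:45.
Restricted to 11:00–16:15: 13:30–13:45.
Total common minutes: 15.

15 minutes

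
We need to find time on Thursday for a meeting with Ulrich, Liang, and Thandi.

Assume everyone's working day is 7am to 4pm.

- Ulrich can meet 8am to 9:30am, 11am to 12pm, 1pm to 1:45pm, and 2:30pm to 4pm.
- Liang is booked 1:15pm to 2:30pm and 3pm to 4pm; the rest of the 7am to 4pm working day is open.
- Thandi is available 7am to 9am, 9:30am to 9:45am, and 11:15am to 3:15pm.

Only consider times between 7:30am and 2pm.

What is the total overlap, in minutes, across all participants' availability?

120 minutes

Liang free within 07:00–16:00: 07:00–13:15, 14:30–15:00.
Ulrich ∩ Liang: 08:00–09:30, 11:00–12:00, 13:00–13:15, 14:30–15:00.
Ulrich ∩ Liang ∩ Thandi: 08:00–09:00, 11:15–12:00, 13:00–13:15, 14:30–15:00.
Restricted to 07:30–14:00: 08:00–09:00, 11:15–12:00, 13:00–13:15.
Total common minutes: 60 + 45 + 15 = 120.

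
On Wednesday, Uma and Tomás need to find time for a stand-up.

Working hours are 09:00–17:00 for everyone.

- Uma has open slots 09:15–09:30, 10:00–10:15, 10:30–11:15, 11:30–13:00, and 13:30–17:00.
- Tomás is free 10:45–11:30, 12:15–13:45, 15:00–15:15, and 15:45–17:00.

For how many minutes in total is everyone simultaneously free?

180 minutes

Uma ∩ Tomás: 10:45–11:15, 12:15–13:00, 13:30–13:45, 15:00–15:15, 15:45–17:00.
Total common minutes: 30 + 45 + 15 + 15 + 75 = 180.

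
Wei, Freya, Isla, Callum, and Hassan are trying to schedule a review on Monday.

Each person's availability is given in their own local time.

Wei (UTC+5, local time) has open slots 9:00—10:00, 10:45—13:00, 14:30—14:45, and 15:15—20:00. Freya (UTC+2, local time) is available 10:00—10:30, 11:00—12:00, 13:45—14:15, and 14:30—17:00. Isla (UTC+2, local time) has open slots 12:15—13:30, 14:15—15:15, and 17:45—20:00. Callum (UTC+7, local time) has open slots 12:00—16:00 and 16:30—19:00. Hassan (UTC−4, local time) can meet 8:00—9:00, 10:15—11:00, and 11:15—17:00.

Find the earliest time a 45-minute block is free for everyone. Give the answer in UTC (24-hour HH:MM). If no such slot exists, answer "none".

none

Wei → UTC: 04:00–05:00, 05:45–08:00, 09:30–09:45, 10:15–15:00.
Freya → UTC: 08:00–08:30, 09:00–10:00, 11:45–12:15, 12:30–15:00.
Isla → UTC: 10:15–11:30, 12:15–13:15, 15:45–18:00.
Callum → UTC: 05:00–09:00, 09:30–12:00.
Hassan → UTC: 12:00–13:00, 14:15–15:00, 15:15–21:00.
Wei ∩ Freya: 09:30–09:45, 11:45–12:15, 12:30–15:00.
Wei ∩ Freya ∩ Isla: 12:30–13:15.
Wei ∩ Freya ∩ Isla ∩ Callum: (none).
Wei ∩ Freya ∩ Isla ∩ Callum ∩ Hassan: (none).
Windows ≥ 45 min: (none).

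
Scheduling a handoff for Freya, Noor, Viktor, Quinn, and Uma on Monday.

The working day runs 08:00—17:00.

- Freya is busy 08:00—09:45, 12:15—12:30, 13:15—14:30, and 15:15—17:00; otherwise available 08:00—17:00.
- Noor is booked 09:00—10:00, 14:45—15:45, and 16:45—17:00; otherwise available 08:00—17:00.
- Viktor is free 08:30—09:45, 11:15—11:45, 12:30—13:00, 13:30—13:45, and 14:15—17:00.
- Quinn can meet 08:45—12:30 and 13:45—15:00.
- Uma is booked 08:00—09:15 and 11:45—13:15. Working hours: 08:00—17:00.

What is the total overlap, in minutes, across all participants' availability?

45 minutes

Freya free within 08:00–17:00: 09:45–12:15, 12:30–13:15, 14:30–15:15.
Noor free within 08:00–17:00: 08:00–09:00, 10:00–14:45, 15:45–16:45.
Uma free within 08:00–17:00: 09:15–11:45, 13:15–17:00.
Freya ∩ Noor: 10:00–12:15, 12:30–13:15, 14:30–14:45.
Freya ∩ Noor ∩ Viktor: 11:15–11:45, 12:30–13:00, 14:30–14:45.
Freya ∩ Noor ∩ Viktor ∩ Quinn: 11:15–11:45, 14:30–14:45.
Freya ∩ Noor ∩ Viktor ∩ Quinn ∩ Uma: 11:15–11:45, 14:30–14:45.
Total common minutes: 30 + 15 = 45.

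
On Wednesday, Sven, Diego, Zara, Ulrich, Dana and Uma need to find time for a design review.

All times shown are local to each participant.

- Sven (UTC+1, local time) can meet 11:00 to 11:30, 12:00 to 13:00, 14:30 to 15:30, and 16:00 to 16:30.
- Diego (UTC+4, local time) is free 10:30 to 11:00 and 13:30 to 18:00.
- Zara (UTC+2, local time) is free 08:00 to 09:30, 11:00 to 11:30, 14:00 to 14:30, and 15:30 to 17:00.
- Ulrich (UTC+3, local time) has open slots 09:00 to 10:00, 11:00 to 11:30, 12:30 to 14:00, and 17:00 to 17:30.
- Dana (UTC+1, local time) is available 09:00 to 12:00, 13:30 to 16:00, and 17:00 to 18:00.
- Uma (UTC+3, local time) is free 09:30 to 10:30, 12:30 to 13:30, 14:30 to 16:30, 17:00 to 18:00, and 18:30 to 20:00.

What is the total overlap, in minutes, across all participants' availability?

0 minutes

Sven → UTC: 10:00–10:30, 11:00–12:00, 13:30–14:30, 15:00–15:30.
Diego → UTC: 06:30–07:00, 09:30–14:00.
Zara → UTC: 06:00–07:30, 09:00–09:30, 12:00–12:30, 13:30–15:00.
Ulrich → UTC: 06:00–07:00, 08:00–08:30, 09:30–11:00, 14:00–14:30.
Dana → UTC: 08:00–11:00, 12:30–15:00, 16:00–17:00.
Uma → UTC: 06:30–07:30, 09:30–10:30, 11:30–13:30, 14:00–15:00, 15:30–17:00.
Sven ∩ Diego: 10:00–10:30, 11:00–12:00, 13:30–14:00.
Sven ∩ Diego ∩ Zara: 13:30–14:00.
Sven ∩ Diego ∩ Zara ∩ Ulrich: (none).
Sven ∩ Diego ∩ Zara ∩ Ulrich ∩ Dana: (none).
Sven ∩ Diego ∩ Zara ∩ Ulrich ∩ Dana ∩ Uma: (none).
Total common minutes: 0.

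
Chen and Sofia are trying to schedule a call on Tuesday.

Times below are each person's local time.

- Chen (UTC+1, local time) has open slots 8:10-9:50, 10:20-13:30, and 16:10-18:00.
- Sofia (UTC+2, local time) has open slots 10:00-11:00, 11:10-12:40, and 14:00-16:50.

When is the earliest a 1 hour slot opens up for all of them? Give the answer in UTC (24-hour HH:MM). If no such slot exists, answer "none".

Chen → UTC: 07:10–08:50, 09:20–12:30, 15:10–17:00.
Sofia → UTC: 08:00–09:00, 09:10–10:40, 12:00–14:50.
Chen ∩ Sofia: 08:00–08:50, 09:20–10:40, 12:00–12:30.
Windows ≥ 60 min: 09:20–10:40.
Earliest such window starts at 09:20.

09:20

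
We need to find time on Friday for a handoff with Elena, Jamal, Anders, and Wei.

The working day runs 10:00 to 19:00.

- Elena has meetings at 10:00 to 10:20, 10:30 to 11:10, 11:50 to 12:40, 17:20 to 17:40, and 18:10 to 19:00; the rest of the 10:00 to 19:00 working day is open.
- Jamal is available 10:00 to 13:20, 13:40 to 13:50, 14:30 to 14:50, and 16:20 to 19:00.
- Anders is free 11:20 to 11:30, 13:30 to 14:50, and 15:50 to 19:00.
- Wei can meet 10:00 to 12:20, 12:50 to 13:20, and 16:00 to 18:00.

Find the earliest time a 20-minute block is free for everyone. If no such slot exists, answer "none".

Elena free within 10:00–19:00: 10:20–10:30, 11:10–11:50, 12:40–17:20, 17:40–18:10.
Elena ∩ Jamal: 10:20–10:30, 11:10–11:50, 12:40–13:20, 13:40–13:50, 14:30–14:50, 16:20–17:20, 17:40–18:10.
Elena ∩ Jamal ∩ Anders: 11:20–11:30, 13:40–13:50, 14:30–14:50, 16:20–17:20, 17:40–18:10.
Elena ∩ Jamal ∩ Anders ∩ Wei: 11:20–11:30, 16:20–17:20, 17:40–18:00.
Windows ≥ 20 min: 16:20–17:20, 17:40–18:00.
Earliest such window starts at 16:20.

16:20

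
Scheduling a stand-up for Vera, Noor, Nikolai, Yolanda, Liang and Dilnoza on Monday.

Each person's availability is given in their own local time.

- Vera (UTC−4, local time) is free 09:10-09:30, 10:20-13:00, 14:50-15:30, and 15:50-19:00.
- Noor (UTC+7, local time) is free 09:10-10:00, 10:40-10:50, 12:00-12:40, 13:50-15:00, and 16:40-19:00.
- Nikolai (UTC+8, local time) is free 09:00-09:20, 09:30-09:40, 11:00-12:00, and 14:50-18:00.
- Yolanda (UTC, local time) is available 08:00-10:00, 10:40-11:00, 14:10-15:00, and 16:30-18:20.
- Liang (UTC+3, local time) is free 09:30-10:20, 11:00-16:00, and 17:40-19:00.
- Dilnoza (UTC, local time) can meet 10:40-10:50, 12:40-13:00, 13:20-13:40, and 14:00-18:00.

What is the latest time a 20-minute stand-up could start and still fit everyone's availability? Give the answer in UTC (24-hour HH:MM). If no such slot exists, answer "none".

none

Vera → UTC: 13:10–13:30, 14:20–17:00, 18:50–19:30, 19:50–23:00.
Noor → UTC: 02:10–03:00, 03:40–03:50, 05:00–05:40, 06:50–08:00, 09:40–12:00.
Nikolai → UTC: 01:00–01:20, 01:30–01:40, 03:00–04:00, 06:50–10:00.
Yolanda → UTC: 08:00–10:00, 10:40–11:00, 14:10–15:00, 16:30–18:20.
Liang → UTC: 06:30–07:20, 08:00–13:00, 14:40–16:00.
Dilnoza → UTC: 10:40–10:50, 12:40–13:00, 13:20–13:40, 14:00–18:00.
Vera ∩ Noor: (none).
Vera ∩ Noor ∩ Nikolai: (none).
Vera ∩ Noor ∩ Nikolai ∩ Yolanda: (none).
Vera ∩ Noor ∩ Nikolai ∩ Yolanda ∩ Liang: (none).
Vera ∩ Noor ∩ Nikolai ∩ Yolanda ∩ Liang ∩ Dilnoza: (none).
Windows ≥ 20 min: (none).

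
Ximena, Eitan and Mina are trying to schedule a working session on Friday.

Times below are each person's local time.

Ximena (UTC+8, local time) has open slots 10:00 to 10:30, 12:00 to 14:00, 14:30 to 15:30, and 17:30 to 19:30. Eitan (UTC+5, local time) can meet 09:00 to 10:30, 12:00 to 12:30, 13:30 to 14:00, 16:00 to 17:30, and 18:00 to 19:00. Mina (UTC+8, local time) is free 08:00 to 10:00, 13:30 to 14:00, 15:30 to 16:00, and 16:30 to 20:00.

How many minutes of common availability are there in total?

30 minutes

Ximena → UTC: 02:00–02:30, 04:00–06:00, 06:30–07:30, 09:30–11:30.
Eitan → UTC: 04:00–05:30, 07:00–07:30, 08:30–09:00, 11:00–12:30, 13:00–14:00.
Mina → UTC: 00:00–02:00, 05:30–06:00, 07:30–08:00, 08:30–12:00.
Ximena ∩ Eitan: 04:00–05:30, 07:00–07:30, 11:00–11:30.
Ximena ∩ Eitan ∩ Mina: 11:00–11:30.
Total common minutes: 30.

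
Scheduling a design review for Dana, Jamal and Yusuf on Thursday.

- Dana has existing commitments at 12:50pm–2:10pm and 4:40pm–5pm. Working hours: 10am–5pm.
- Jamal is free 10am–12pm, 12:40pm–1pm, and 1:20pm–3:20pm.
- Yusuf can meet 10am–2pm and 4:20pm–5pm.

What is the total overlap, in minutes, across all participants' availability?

130 minutes

Dana free within 10:00–17:00: 10:00–12:50, 14:10–16:40.
Dana ∩ Jamal: 10:00–12:00, 12:40–12:50, 14:10–15:20.
Dana ∩ Jamal ∩ Yusuf: 10:00–12:00, 12:40–12:50.
Total common minutes: 120 + 10 = 130.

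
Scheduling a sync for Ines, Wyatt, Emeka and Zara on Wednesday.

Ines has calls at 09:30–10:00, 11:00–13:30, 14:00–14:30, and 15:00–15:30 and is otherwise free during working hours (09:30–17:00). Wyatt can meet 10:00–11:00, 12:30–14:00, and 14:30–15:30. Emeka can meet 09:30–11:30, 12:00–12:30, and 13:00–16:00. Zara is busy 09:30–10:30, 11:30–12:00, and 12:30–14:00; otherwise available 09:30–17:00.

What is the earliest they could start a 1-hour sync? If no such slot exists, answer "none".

none

Ines free within 09:30–17:00: 10:00–11:00, 13:30–14:00, 14:30–15:00, 15:30–17:00.
Zara free within 09:30–17:00: 10:30–11:30, 12:00–12:30, 14:00–17:00.
Ines ∩ Wyatt: 10:00–11:00, 13:30–14:00, 14:30–15:00.
Ines ∩ Wyatt ∩ Emeka: 10:00–11:00, 13:30–14:00, 14:30–15:00.
Ines ∩ Wyatt ∩ Emeka ∩ Zara: 10:30–11:00, 14:30–15:00.
Windows ≥ 60 min: (none).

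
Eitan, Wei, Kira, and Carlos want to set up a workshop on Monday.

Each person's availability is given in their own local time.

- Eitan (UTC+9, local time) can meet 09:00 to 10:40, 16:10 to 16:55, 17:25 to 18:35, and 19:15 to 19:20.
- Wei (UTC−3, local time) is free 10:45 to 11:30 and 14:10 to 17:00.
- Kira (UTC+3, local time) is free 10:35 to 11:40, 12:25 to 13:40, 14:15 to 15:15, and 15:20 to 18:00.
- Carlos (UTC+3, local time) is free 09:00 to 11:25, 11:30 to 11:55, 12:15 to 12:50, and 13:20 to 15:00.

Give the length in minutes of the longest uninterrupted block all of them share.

0 minutes

Eitan → UTC: 00:00–01:40, 07:10–07:55, 08:25–09:35, 10:15–10:20.
Wei → UTC: 13:45–14:30, 17:10–20:00.
Kira → UTC: 07:35–08:40, 09:25–10:40, 11:15–12:15, 12:20–15:00.
Carlos → UTC: 06:00–08:25, 08:30–08:55, 09:15–09:50, 10:20–12:00.
Eitan ∩ Wei: (none).
Eitan ∩ Wei ∩ Kira: (none).
Eitan ∩ Wei ∩ Kira ∩ Carlos: (none).
No common window.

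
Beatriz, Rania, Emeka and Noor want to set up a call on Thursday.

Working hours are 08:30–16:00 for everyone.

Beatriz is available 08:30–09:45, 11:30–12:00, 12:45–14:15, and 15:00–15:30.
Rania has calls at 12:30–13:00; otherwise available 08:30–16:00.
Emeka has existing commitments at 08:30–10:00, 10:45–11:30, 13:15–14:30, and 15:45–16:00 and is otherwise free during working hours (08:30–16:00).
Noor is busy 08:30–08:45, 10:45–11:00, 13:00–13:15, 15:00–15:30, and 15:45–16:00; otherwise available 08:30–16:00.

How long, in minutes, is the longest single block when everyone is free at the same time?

Rania free within 08:30–16:00: 08:30–12:30, 13:00–16:00.
Emeka free within 08:30–16:00: 10:00–10:45, 11:30–13:15, 14:30–15:45.
Noor free within 08:30–16:00: 08:45–10:45, 11:00–13:00, 13:15–15:00, 15:30–15:45.
Beatriz ∩ Rania: 08:30–09:45, 11:30–12:00, 13:00–14:15, 15:00–15:30.
Beatriz ∩ Rania ∩ Emeka: 11:30–12:00, 13:00–13:15, 15:00–15:30.
Beatriz ∩ Rania ∩ Emeka ∩ Noor: 11:30–12:00.
Single common window of 30 minutes.

30 minutes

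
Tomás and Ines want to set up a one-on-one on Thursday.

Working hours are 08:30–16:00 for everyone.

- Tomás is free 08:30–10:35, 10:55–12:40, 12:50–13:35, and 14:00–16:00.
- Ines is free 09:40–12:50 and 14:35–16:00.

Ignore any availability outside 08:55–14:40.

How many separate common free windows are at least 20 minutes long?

2

Tomás ∩ Ines: 09:40–10:35, 10:55–12:40, 14:35–16:00.
Restricted to 08:55–14:40: 09:40–10:35, 10:55–12:40, 14:35–14:40.
Windows ≥ 20 min: 09:40–10:35, 10:55–12:40.
That's 2 windows.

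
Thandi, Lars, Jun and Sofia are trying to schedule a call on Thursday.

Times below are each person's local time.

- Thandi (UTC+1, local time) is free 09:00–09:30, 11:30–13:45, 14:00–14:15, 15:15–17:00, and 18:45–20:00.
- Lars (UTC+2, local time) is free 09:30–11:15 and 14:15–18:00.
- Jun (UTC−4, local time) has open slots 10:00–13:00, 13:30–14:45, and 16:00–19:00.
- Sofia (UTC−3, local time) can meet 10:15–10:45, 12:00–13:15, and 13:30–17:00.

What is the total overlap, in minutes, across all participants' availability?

Thandi → UTC: 08:00–08:30, 10:30–12:45, 13:00–13:15, 14:15–16:00, 17:45–19:00.
Lars → UTC: 07:30–09:15, 12:15–16:00.
Jun → UTC: 14:00–17:00, 17:30–18:45, 20:00–23:00.
Sofia → UTC: 13:15–13:45, 15:00–16:15, 16:30–20:00.
Thandi ∩ Lars: 08:00–08:30, 12:15–12:45, 13:00–13:15, 14:15–16:00.
Thandi ∩ Lars ∩ Jun: 14:15–16:00.
Thandi ∩ Lars ∩ Jun ∩ Sofia: 15:00–16:00.
Total common minutes: 60.

60 minutes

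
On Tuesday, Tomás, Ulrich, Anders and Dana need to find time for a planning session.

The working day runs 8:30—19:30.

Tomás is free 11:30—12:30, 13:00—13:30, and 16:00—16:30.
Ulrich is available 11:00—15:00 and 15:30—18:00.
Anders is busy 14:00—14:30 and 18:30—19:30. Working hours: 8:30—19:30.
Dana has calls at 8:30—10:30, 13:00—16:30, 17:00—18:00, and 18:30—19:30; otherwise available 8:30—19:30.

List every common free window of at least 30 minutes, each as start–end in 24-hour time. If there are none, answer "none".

11:30–12:30

Anders free within 08:30–19:30: 08:30–14:00, 14:30–18:30.
Dana free within 08:30–19:30: 10:30–13:00, 16:30–17:00, 18:00–18:30.
Tomás ∩ Ulrich: 11:30–12:30, 13:00–13:30, 16:00–16:30.
Tomás ∩ Ulrich ∩ Anders: 11:30–12:30, 13:00–13:30, 16:00–16:30.
Tomás ∩ Ulrich ∩ Anders ∩ Dana: 11:30–12:30.
Windows ≥ 30 min: 11:30–12:30.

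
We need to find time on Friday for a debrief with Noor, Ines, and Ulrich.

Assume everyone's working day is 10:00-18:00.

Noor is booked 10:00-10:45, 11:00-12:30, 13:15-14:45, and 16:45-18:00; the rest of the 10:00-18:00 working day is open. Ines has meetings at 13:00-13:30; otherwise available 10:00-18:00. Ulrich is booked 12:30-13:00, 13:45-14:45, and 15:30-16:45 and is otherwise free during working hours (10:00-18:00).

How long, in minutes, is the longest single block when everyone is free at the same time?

45 minutes

Noor free within 10:00–18:00: 10:45–11:00, 12:30–13:15, 14:45–16:45.
Ines free within 10:00–18:00: 10:00–13:00, 13:30–18:00.
Ulrich free within 10:00–18:00: 10:00–12:30, 13:00–13:45, 14:45–15:30, 16:45–18:00.
Noor ∩ Ines: 10:45–11:00, 12:30–13:00, 14:45–16:45.
Noor ∩ Ines ∩ Ulrich: 10:45–11:00, 14:45–15:30.
Common window lengths: 15, 45 min; longest is 45.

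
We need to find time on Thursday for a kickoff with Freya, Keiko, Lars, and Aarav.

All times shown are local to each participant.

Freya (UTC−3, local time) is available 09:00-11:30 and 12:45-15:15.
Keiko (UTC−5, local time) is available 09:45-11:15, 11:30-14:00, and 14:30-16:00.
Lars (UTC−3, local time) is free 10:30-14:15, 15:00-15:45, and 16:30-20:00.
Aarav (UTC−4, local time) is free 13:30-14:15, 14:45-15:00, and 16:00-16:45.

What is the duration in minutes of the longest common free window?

Freya → UTC: 12:00–14:30, 15:45–18:15.
Keiko → UTC: 14:45–16:15, 16:30–19:00, 19:30–21:00.
Lars → UTC: 13:30–17:15, 18:00–18:45, 19:30–23:00.
Aarav → UTC: 17:30–18:15, 18:45–19:00, 20:00–20:45.
Freya ∩ Keiko: 15:45–16:15, 16:30–18:15.
Freya ∩ Keiko ∩ Lars: 15:45–16:15, 16:30–17:15, 18:00–18:15.
Freya ∩ Keiko ∩ Lars ∩ Aarav: 18:00–18:15.
Single common window of 15 minutes.

15 minutes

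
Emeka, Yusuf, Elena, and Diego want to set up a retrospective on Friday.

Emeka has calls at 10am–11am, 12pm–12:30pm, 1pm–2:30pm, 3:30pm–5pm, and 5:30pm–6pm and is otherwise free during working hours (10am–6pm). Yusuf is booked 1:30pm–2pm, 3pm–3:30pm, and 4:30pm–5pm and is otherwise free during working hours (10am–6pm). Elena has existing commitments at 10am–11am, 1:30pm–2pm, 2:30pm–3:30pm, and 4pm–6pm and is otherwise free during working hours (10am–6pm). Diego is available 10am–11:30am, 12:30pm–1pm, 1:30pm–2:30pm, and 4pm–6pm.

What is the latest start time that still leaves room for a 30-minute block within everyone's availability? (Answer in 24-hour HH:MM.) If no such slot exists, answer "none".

Emeka free within 10:00–18:00: 11:00–12:00, 12:30–13:00, 14:30–15:30, 17:00–17:30.
Yusuf free within 10:00–18:00: 10:00–13:30, 14:00–15:00, 15:30–16:30, 17:00–18:00.
Elena free within 10:00–18:00: 11:00–13:30, 14:00–14:30, 15:30–16:00.
Emeka ∩ Yusuf: 11:00–12:00, 12:30–13:00, 14:30–15:00, 17:00–17:30.
Emeka ∩ Yusuf ∩ Elena: 11:00–12:00, 12:30–13:00.
Emeka ∩ Yusuf ∩ Elena ∩ Diego: 11:00–11:30, 12:30–13:00.
Windows ≥ 30 min: 11:00–11:30, 12:30–13:00.
Latest start in the last window 12:30–13:00 is 13:00 − 30 min = 12:30.

12:30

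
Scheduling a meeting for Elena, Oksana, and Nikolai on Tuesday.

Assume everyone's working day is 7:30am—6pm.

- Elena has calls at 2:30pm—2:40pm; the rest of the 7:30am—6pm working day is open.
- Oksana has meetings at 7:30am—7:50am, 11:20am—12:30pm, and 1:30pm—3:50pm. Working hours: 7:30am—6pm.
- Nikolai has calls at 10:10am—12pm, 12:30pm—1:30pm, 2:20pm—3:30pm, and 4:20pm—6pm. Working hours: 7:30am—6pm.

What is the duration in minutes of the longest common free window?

Elena free within 07:30–18:00: 07:30–14:30, 14:40–18:00.
Oksana free within 07:30–18:00: 07:50–11:20, 12:30–13:30, 15:50–18:00.
Nikolai free within 07:30–18:00: 07:30–10:10, 12:00–12:30, 13:30–14:20, 15:30–16:20.
Elena ∩ Oksana: 07:50–11:20, 12:30–13:30, 15:50–18:00.
Elena ∩ Oksana ∩ Nikolai: 07:50–10:10, 15:50–16:20.
Common window lengths: 140, 30 min; longest is 140.

140 minutes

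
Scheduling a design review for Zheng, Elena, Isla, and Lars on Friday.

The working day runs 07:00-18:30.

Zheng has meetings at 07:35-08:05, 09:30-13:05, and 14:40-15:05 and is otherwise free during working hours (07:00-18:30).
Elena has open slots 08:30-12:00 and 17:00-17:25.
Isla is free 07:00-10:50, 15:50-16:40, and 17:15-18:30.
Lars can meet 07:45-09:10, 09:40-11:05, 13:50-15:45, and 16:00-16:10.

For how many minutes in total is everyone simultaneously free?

Zheng free within 07:00–18:30: 07:00–07:35, 08:05–09:30, 13:05–14:40, 15:05–18:30.
Zheng ∩ Elena: 08:30–09:30, 17:00–17:25.
Zheng ∩ Elena ∩ Isla: 08:30–09:30, 17:15–17:25.
Zheng ∩ Elena ∩ Isla ∩ Lars: 08:30–09:10.
Total common minutes: 40.

40 minutes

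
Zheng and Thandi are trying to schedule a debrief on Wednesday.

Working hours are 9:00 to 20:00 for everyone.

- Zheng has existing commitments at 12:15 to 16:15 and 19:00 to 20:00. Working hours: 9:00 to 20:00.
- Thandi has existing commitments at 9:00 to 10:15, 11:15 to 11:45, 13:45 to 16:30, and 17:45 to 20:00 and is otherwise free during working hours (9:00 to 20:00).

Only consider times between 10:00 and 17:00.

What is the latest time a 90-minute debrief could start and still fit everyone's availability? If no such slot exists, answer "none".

Zheng free within 09:00–20:00: 09:00–12:15, 16:15–19:00.
Thandi free within 09:00–20:00: 10:15–11:15, 11:45–13:45, 16:30–17:45.
Zheng ∩ Thandi: 10:15–11:15, 11:45–12:15, 16:30–17:45.
Restricted to 10:00–17:00: 10:15–11:15, 11:45–12:15, 16:30–17:00.
Windows ≥ 90 min: (none).

none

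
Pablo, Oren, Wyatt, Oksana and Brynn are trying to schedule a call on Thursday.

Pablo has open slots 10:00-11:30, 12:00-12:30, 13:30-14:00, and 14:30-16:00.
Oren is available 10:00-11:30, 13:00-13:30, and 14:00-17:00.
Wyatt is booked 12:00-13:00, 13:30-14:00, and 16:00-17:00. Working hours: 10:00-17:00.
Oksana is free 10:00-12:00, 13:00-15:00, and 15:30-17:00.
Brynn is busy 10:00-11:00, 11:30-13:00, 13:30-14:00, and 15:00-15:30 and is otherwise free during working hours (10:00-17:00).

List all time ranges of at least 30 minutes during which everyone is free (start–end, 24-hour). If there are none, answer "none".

Wyatt free within 10:00–17:00: 10:00–12:00, 13:00–13:30, 14:00–16:00.
Brynn free within 10:00–17:00: 11:00–11:30, 13:00–13:30, 14:00–15:00, 15:30–17:00.
Pablo ∩ Oren: 10:00–11:30, 14:30–16:00.
Pablo ∩ Oren ∩ Wyatt: 10:00–11:30, 14:30–16:00.
Pablo ∩ Oren ∩ Wyatt ∩ Oksana: 10:00–11:30, 14:30–15:00, 15:30–16:00.
Pablo ∩ Oren ∩ Wyatt ∩ Oksana ∩ Brynn: 11:00–11:30, 14:30–15:00, 15:30–16:00.
Windows ≥ 30 min: 11:00–11:30, 14:30–15:00, 15:30–16:00.

11:00–11:30, 14:30–15:00, 15:30–16:00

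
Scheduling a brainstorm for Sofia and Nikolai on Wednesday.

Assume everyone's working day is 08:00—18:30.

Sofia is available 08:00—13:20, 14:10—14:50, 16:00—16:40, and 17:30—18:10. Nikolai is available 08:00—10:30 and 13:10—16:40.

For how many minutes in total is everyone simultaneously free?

240 minutes

Sofia ∩ Nikolai: 08:00–10:30, 13:10–13:20, 14:10–14:50, 16:00–16:40.
Total common minutes: 150 + 10 + 40 + 40 = 240.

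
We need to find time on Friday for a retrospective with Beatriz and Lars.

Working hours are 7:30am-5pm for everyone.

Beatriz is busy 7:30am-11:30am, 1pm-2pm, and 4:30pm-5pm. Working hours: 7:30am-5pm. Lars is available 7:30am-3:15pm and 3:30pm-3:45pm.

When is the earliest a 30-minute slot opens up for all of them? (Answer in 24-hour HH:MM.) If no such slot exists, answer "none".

Beatriz free within 07:30–17:00: 11:30–13:00, 14:00–16:30.
Beatriz ∩ Lars: 11:30–13:00, 14:00–15:15, 15:30–15:45.
Windows ≥ 30 min: 11:30–13:00, 14:00–15:15.
Earliest such window starts at 11:30.

11:30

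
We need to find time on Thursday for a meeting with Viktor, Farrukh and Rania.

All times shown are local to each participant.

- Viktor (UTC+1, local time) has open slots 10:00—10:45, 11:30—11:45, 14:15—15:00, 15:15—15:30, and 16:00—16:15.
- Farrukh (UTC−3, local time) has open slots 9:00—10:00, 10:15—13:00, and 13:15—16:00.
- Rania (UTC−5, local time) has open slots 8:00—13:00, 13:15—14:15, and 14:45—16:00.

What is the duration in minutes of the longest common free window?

45 minutes

Viktor → UTC: 09:00–09:45, 10:30–10:45, 13:15–14:00, 14:15–14:30, 15:00–15:15.
Farrukh → UTC: 12:00–13:00, 13:15–16:00, 16:15–19:00.
Rania → UTC: 13:00–18:00, 18:15–19:15, 19:45–21:00.
Viktor ∩ Farrukh: 13:15–14:00, 14:15–14:30, 15:00–15:15.
Viktor ∩ Farrukh ∩ Rania: 13:15–14:00, 14:15–14:30, 15:00–15:15.
Common window lengths: 45, 15, 15 min; longest is 45.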